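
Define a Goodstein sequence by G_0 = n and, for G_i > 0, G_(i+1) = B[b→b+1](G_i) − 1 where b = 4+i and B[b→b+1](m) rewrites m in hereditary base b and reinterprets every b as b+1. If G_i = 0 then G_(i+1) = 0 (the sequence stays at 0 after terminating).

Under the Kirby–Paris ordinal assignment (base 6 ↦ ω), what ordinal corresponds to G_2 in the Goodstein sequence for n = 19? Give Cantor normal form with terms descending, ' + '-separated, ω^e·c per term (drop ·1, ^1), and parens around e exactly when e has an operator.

[0] 19 ≡ 4^2 + 3 (base 4). Lift 5: 28. −1: 27.
[1] 27 ≡ 5^2 + 2 (base 5). Lift 6: 38. −1: 37.
[2] 37 ≡ 6^2 + 1 (base 6). Lift 7: 50. −1: 49.

ω^2 + 1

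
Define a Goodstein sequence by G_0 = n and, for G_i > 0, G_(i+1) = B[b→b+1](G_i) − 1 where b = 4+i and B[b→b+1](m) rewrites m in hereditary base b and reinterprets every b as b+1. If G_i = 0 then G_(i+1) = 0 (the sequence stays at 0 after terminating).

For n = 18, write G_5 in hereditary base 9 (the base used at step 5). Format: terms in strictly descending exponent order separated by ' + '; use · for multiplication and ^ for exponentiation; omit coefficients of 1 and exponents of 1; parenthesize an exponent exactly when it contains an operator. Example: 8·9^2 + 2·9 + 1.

(0) 18|_4 = 4^2 + 2 ↦ 5^2 + 2|_5 = 27 ⇒ 26
(1) 26|_5 = 5^2 + 1 ↦ 6^2 + 1|_6 = 37 ⇒ 36
(2) 36|_6 = 6^2 ↦ 7^2|_7 = 49 ⇒ 48
(3) 48|_7 = 6·7 + 6 ↦ 6·8 + 6|_8 = 54 ⇒ 53
(4) 53|_8 = 6·8 + 5 ↦ 6·9 + 5|_9 = 59 ⇒ 58
(5) 58|_9 = 6·9 + 4 ↦ 6·10 + 4|_10 = 64 ⇒ 63

6·9 + 4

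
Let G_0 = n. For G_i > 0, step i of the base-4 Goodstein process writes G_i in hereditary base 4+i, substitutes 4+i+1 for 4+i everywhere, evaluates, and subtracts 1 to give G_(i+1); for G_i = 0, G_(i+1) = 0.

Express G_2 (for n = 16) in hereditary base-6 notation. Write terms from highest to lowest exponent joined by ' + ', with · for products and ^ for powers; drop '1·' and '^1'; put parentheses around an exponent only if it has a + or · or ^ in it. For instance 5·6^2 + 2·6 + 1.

4·6 + 3

G_0=16  [base 4] 4^2  →[4↦5]→  5^2 = 25  −1 ⇒ G_1=24
G_1=24  [base 5] 4·5 + 4  →[5↦6]→  4·6 + 4 = 28  −1 ⇒ G_2=27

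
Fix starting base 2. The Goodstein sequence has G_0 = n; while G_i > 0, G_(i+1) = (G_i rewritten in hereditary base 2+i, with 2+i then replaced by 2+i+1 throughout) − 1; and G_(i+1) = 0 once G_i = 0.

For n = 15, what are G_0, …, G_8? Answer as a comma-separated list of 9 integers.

15, 111, 1283, 18752, 326593, 6588344, 150994943, 3524450280, 100077777775

G_0 = 15. HB_2(15) = 2^(2 + 1) + 2^2 + 2 + 1. Bump = 112. G_1 = 111.
G_1 = 111. HB_3(111) = 3^(3 + 1) + 3^3 + 3. Bump = 1284. G_2 = 1283.
G_2 = 1283. HB_4(1283) = 4^(4 + 1) + 4^4 + 3. Bump = 18753. G_3 = 18752.
G_3 = 18752. HB_5(18752) = 5^(5 + 1) + 5^5 + 2. Bump = 326594. G_4 = 326593.
G_4 = 326593. HB_6(326593) = 6^(6 + 1) + 6^6 + 1. Bump = 6588345. G_5 = 6588344.
G_5 = 6588344. HB_7(6588344) = 7^(7 + 1) + 7^7. Bump = 150994944. G_6 = 150994943.
G_6 = 150994943. HB_8(150994943) = 8^(8 + 1) + 7·8^7 + 7·8^6 + 7·8^5 + 7·8^4 + 7·8^3 + 7·8^2 + 7·8 + 7. Bump = 3524450281. G_7 = 3524450280.
G_7 = 3524450280. HB_9(3524450280) = 9^(9 + 1) + 7·9^7 + 7·9^6 + 7·9^5 + 7·9^4 + 7·9^3 + 7·9^2 + 7·9 + 6. Bump = 100077777776. G_8 = 100077777775.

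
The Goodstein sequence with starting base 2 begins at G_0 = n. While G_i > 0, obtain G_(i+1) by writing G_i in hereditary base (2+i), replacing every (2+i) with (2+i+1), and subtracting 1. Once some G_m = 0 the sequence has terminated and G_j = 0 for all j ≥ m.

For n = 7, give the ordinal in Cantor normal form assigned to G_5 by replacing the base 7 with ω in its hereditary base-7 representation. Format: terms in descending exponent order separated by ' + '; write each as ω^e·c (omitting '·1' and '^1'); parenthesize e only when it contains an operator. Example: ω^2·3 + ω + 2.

base 2: 7 = 2^2 + 2 + 1; at 3: 3^3 + 3 + 1 = 31; next = 30
base 3: 30 = 3^3 + 3; at 4: 4^4 + 4 = 260; next = 259
base 4: 259 = 4^4 + 3; at 5: 5^5 + 3 = 3128; next = 3127
base 5: 3127 = 5^5 + 2; at 6: 6^6 + 2 = 46658; next = 46657
base 6: 46657 = 6^6 + 1; at 7: 7^7 + 1 = 823544; next = 823543

ω^ω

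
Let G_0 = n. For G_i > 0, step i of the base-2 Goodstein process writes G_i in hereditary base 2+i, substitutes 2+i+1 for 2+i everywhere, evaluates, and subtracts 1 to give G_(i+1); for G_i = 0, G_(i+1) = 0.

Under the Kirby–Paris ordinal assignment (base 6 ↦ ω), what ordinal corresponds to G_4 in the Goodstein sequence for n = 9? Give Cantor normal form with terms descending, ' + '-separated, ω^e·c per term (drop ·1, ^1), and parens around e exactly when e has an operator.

ω^ω·3 + ω^3·3 + ω^2·3 + ω·3 + 1

step 0: 9 = 2^(2 + 1) + 1; sub 3 for 2: 3^(3 + 1) + 1; = 82; G_1 = 82−1 = 81
step 1: 81 = 3^(3 + 1); sub 4 for 3: 4^(4 + 1); = 1024; G_2 = 1024−1 = 1023
step 2: 1023 = 3·4^4 + 3·4^3 + 3·4^2 + 3·4 + 3; sub 5 for 4: 3·5^5 + 3·5^3 + 3·5^2 + 3·5 + 3; = 9843; G_3 = 9843−1 = 9842
step 3: 9842 = 3·5^5 + 3·5^3 + 3·5^2 + 3·5 + 2; sub 6 for 5: 3·6^6 + 3·6^3 + 3·6^2 + 3·6 + 2; = 140744; G_4 = 140744−1 = 140743
step 4: 140743 = 3·6^6 + 3·6^3 + 3·6^2 + 3·6 + 1; sub 7 for 6: 3·7^7 + 3·7^3 + 3·7^2 + 3·7 + 1; = 2471827; G_5 = 2471827−1 = 2471826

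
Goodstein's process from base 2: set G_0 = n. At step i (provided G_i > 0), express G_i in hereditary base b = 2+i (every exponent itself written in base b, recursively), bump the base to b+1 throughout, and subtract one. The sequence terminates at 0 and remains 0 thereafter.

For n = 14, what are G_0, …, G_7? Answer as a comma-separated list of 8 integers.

G_0 = 14. HB_2(14) = 2^(2 + 1) + 2^2 + 2. Bump = 111. G_1 = 110.
G_1 = 110. HB_3(110) = 3^(3 + 1) + 3^3 + 2. Bump = 1282. G_2 = 1281.
G_2 = 1281. HB_4(1281) = 4^(4 + 1) + 4^4 + 1. Bump = 18751. G_3 = 18750.
G_3 = 18750. HB_5(18750) = 5^(5 + 1) + 5^5. Bump = 326592. G_4 = 326591.
G_4 = 326591. HB_6(326591) = 6^(6 + 1) + 5·6^5 + 5·6^4 + 5·6^3 + 5·6^2 + 5·6 + 5. Bump = 5862841. G_5 = 5862840.
G_5 = 5862840. HB_7(5862840) = 7^(7 + 1) + 5·7^5 + 5·7^4 + 5·7^3 + 5·7^2 + 5·7 + 4. Bump = 134404972. G_6 = 134404971.
G_6 = 134404971. HB_8(134404971) = 8^(8 + 1) + 5·8^5 + 5·8^4 + 5·8^3 + 5·8^2 + 5·8 + 3. Bump = 3487116549. G_7 = 3487116548.

14, 110, 1281, 18750, 326591, 5862840, 134404971, 3487116548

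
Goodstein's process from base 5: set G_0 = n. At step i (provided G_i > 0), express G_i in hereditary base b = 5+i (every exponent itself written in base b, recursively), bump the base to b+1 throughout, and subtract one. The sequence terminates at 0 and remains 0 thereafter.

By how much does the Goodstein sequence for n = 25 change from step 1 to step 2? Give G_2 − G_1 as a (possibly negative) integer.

step 0: 25 = 5^2; sub 6 for 5: 6^2; = 36; G_1 = 36−1 = 35
step 1: 35 = 5·6 + 5; sub 7 for 6: 5·7 + 5; = 40; G_2 = 40−1 = 39

4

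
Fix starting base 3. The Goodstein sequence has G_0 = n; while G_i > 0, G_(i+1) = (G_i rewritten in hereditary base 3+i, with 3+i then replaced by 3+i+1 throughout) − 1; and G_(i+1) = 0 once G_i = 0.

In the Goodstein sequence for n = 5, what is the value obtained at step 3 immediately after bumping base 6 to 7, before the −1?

5

5 —HB3→ 3 + 2 —bump→ 4 + 2 = 6 —(−1)→ 5
5 —HB4→ 4 + 1 —bump→ 5 + 1 = 6 —(−1)→ 5
5 —HB5→ 5 —bump→ 6 = 6 —(−1)→ 5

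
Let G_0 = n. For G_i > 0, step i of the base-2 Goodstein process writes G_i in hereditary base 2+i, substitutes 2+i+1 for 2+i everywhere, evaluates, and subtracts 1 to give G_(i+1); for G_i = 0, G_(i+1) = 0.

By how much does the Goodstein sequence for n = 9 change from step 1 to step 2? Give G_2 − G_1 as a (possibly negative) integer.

step 0: 9 = 2^(2 + 1) + 1; sub 3 for 2: 3^(3 + 1) + 1; = 82; G_1 = 82−1 = 81
step 1: 81 = 3^(3 + 1); sub 4 for 3: 4^(4 + 1); = 1024; G_2 = 1024−1 = 1023

942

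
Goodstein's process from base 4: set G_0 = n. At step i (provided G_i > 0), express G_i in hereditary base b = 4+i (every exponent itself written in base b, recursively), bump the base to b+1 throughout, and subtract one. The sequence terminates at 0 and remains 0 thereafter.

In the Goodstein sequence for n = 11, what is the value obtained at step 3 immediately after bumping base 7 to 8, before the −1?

16

G_0=11  [base 4] 2·4 + 3  →[4↦5]→  2·5 + 3 = 13  −1 ⇒ G_1=12
G_1=12  [base 5] 2·5 + 2  →[5↦6]→  2·6 + 2 = 14  −1 ⇒ G_2=13
G_2=13  [base 6] 2·6 + 1  →[6↦7]→  2·7 + 1 = 15  −1 ⇒ G_3=14
G_3=14  [base 7] 2·7  →[7↦8]→  2·8 = 16  −1 ⇒ G_4=15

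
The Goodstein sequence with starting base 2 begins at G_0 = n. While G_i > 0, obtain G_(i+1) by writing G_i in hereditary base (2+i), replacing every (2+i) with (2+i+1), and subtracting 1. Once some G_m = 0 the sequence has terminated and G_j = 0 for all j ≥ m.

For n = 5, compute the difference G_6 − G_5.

step 0: 5 = 2^2 + 1; sub 3 for 2: 3^3 + 1; = 28; G_1 = 28−1 = 27
step 1: 27 = 3^3; sub 4 for 3: 4^4; = 256; G_2 = 256−1 = 255
step 2: 255 = 3·4^3 + 3·4^2 + 3·4 + 3; sub 5 for 4: 3·5^3 + 3·5^2 + 3·5 + 3; = 468; G_3 = 468−1 = 467
step 3: 467 = 3·5^3 + 3·5^2 + 3·5 + 2; sub 6 for 5: 3·6^3 + 3·6^2 + 3·6 + 2; = 776; G_4 = 776−1 = 775
step 4: 775 = 3·6^3 + 3·6^2 + 3·6 + 1; sub 7 for 6: 3·7^3 + 3·7^2 + 3·7 + 1; = 1198; G_5 = 1198−1 = 1197
step 5: 1197 = 3·7^3 + 3·7^2 + 3·7; sub 8 for 7: 3·8^3 + 3·8^2 + 3·8; = 1752; G_6 = 1752−1 = 1751

554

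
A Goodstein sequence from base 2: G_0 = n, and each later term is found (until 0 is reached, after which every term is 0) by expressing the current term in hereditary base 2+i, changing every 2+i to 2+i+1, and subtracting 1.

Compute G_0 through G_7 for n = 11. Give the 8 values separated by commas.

11, 84, 1027, 15627, 279937, 5764801, 134217727, 2749609302

G_0=11  [base 2] 2^(2 + 1) + 2 + 1  →[2↦3]→  3^(3 + 1) + 3 + 1 = 85  −1 ⇒ G_1=84
G_1=84  [base 3] 3^(3 + 1) + 3  →[3↦4]→  4^(4 + 1) + 4 = 1028  −1 ⇒ G_2=1027
G_2=1027  [base 4] 4^(4 + 1) + 3  →[4↦5]→  5^(5 + 1) + 3 = 15628  −1 ⇒ G_3=15627
G_3=15627  [base 5] 5^(5 + 1) + 2  →[5↦6]→  6^(6 + 1) + 2 = 279938  −1 ⇒ G_4=279937
G_4=279937  [base 6] 6^(6 + 1) + 1  →[6↦7]→  7^(7 + 1) + 1 = 5764802  −1 ⇒ G_5=5764801
G_5=5764801  [base 7] 7^(7 + 1)  →[7↦8]→  8^(8 + 1) = 134217728  −1 ⇒ G_6=134217727
G_6=134217727  [base 8] 7·8^8 + 7·8^7 + 7·8^6 + 7·8^5 + 7·8^4 + 7·8^3 + 7·8^2 + 7·8 + 7  →[8↦9]→  7·9^9 + 7·9^7 + 7·9^6 + 7·9^5 + 7·9^4 + 7·9^3 + 7·9^2 + 7·9 + 7 = 2749609303  −1 ⇒ G_7=2749609302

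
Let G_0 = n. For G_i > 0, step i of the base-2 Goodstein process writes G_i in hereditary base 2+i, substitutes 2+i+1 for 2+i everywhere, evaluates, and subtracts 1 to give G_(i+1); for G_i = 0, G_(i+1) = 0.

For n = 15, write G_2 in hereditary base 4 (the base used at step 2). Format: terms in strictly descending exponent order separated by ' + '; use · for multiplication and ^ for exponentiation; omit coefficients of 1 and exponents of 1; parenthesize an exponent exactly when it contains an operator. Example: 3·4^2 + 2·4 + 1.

step 0: 15 = 2^(2 + 1) + 2^2 + 2 + 1; sub 3 for 2: 3^(3 + 1) + 3^3 + 3 + 1; = 112; G_1 = 112−1 = 111
step 1: 111 = 3^(3 + 1) + 3^3 + 3; sub 4 for 3: 4^(4 + 1) + 4^4 + 4; = 1284; G_2 = 1284−1 = 1283

4^(4 + 1) + 4^4 + 3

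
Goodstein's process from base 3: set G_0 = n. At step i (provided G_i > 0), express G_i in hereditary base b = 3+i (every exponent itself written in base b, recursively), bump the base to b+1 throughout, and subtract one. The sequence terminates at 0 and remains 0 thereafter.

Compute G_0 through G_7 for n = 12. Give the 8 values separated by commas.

i=0: 12 = 3^2 + 3 (b=3); 3→4: 4^2 + 4 = 20; 20−1 = 19
i=1: 19 = 4^2 + 3 (b=4); 4→5: 5^2 + 3 = 28; 28−1 = 27
i=2: 27 = 5^2 + 2 (b=5); 5→6: 6^2 + 2 = 38; 38−1 = 37
i=3: 37 = 6^2 + 1 (b=6); 6→7: 7^2 + 1 = 50; 50−1 = 49
i=4: 49 = 7^2 (b=7); 7→8: 8^2 = 64; 64−1 = 63
i=5: 63 = 7·8 + 7 (b=8); 8→9: 7·9 + 7 = 70; 70−1 = 69
i=6: 69 = 7·9 + 6 (b=9); 9→10: 7·10 + 6 = 76; 76−1 = 75

12, 19, 27, 37, 49, 63, 69, 75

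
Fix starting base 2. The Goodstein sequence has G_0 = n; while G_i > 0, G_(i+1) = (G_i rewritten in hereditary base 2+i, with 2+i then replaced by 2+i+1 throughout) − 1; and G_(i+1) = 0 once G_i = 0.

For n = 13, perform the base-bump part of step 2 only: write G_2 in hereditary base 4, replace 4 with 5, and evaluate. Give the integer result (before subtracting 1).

16093

base 2: 13 = 2^(2 + 1) + 2^2 + 1; at 3: 3^(3 + 1) + 3^3 + 1 = 109; next = 108
base 3: 108 = 3^(3 + 1) + 3^3; at 4: 4^(4 + 1) + 4^4 = 1280; next = 1279
base 4: 1279 = 4^(4 + 1) + 3·4^3 + 3·4^2 + 3·4 + 3; at 5: 5^(5 + 1) + 3·5^3 + 3·5^2 + 3·5 + 3 = 16093; next = 16092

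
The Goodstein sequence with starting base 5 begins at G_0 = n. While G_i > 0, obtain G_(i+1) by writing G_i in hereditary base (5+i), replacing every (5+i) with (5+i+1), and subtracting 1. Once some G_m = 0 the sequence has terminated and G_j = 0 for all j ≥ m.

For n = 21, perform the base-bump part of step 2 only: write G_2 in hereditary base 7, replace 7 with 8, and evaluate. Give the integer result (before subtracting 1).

21 —HB5→ 4·5 + 1 —bump→ 4·6 + 1 = 25 —(−1)→ 24
24 —HB6→ 4·6 —bump→ 4·7 = 28 —(−1)→ 27
27 —HB7→ 3·7 + 6 —bump→ 3·8 + 6 = 30 —(−1)→ 29

30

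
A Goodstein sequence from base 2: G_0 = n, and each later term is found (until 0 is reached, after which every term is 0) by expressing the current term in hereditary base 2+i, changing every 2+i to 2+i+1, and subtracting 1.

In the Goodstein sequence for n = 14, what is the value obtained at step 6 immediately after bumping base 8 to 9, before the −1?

G_0 = 14. HB_2(14) = 2^(2 + 1) + 2^2 + 2. Bump = 111. G_1 = 110.
G_1 = 110. HB_3(110) = 3^(3 + 1) + 3^3 + 2. Bump = 1282. G_2 = 1281.
G_2 = 1281. HB_4(1281) = 4^(4 + 1) + 4^4 + 1. Bump = 18751. G_3 = 18750.
G_3 = 18750. HB_5(18750) = 5^(5 + 1) + 5^5. Bump = 326592. G_4 = 326591.
G_4 = 326591. HB_6(326591) = 6^(6 + 1) + 5·6^5 + 5·6^4 + 5·6^3 + 5·6^2 + 5·6 + 5. Bump = 5862841. G_5 = 5862840.
G_5 = 5862840. HB_7(5862840) = 7^(7 + 1) + 5·7^5 + 5·7^4 + 5·7^3 + 5·7^2 + 5·7 + 4. Bump = 134404972. G_6 = 134404971.
G_6 = 134404971. HB_8(134404971) = 8^(8 + 1) + 5·8^5 + 5·8^4 + 5·8^3 + 5·8^2 + 5·8 + 3. Bump = 3487116549. G_7 = 3487116548.

3487116549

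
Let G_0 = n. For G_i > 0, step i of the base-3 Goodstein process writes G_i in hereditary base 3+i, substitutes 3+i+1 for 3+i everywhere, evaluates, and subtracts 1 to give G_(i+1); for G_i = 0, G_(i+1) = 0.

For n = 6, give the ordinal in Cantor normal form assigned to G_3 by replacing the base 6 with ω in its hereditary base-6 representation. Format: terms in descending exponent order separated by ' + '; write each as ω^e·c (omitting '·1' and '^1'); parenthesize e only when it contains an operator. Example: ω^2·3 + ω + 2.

ω + 1

(0) 6|_3 = 2·3 ↦ 2·4|_4 = 8 ⇒ 7
(1) 7|_4 = 4 + 3 ↦ 5 + 3|_5 = 8 ⇒ 7
(2) 7|_5 = 5 + 2 ↦ 6 + 2|_6 = 8 ⇒ 7
(3) 7|_6 = 6 + 1 ↦ 7 + 1|_7 = 8 ⇒ 7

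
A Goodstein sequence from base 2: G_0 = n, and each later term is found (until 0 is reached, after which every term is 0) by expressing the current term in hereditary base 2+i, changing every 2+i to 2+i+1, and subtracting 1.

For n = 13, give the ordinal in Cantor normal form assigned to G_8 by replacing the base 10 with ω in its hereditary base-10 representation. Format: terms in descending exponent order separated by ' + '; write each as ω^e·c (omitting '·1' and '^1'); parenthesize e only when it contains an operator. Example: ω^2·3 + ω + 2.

ω^(ω + 1) + ω^3·3 + ω^2·3 + ω·2 + 5

step 0: 13 = 2^(2 + 1) + 2^2 + 1; sub 3 for 2: 3^(3 + 1) + 3^3 + 1; = 109; G_1 = 109−1 = 108
step 1: 108 = 3^(3 + 1) + 3^3; sub 4 for 3: 4^(4 + 1) + 4^4; = 1280; G_2 = 1280−1 = 1279
step 2: 1279 = 4^(4 + 1) + 3·4^3 + 3·4^2 + 3·4 + 3; sub 5 for 4: 5^(5 + 1) + 3·5^3 + 3·5^2 + 3·5 + 3; = 16093; G_3 = 16093−1 = 16092
step 3: 16092 = 5^(5 + 1) + 3·5^3 + 3·5^2 + 3·5 + 2; sub 6 for 5: 6^(6 + 1) + 3·6^3 + 3·6^2 + 3·6 + 2; = 280712; G_4 = 280712−1 = 280711
step 4: 280711 = 6^(6 + 1) + 3·6^3 + 3·6^2 + 3·6 + 1; sub 7 for 6: 7^(7 + 1) + 3·7^3 + 3·7^2 + 3·7 + 1; = 5765999; G_5 = 5765999−1 = 5765998
step 5: 5765998 = 7^(7 + 1) + 3·7^3 + 3·7^2 + 3·7; sub 8 for 7: 8^(8 + 1) + 3·8^3 + 3·8^2 + 3·8; = 134219480; G_6 = 134219480−1 = 134219479
step 6: 134219479 = 8^(8 + 1) + 3·8^3 + 3·8^2 + 2·8 + 7; sub 9 for 8: 9^(9 + 1) + 3·9^3 + 3·9^2 + 2·9 + 7; = 3486786856; G_7 = 3486786856−1 = 3486786855
step 7: 3486786855 = 9^(9 + 1) + 3·9^3 + 3·9^2 + 2·9 + 6; sub 10 for 9: 10^(10 + 1) + 3·10^3 + 3·10^2 + 2·10 + 6; = 100000003326; G_8 = 100000003326−1 = 100000003325
step 8: 100000003325 = 10^(10 + 1) + 3·10^3 + 3·10^2 + 2·10 + 5; sub 11 for 10: 11^(11 + 1) + 3·11^3 + 3·11^2 + 2·11 + 5; = 3138428381104; G_9 = 3138428381104−1 = 3138428381103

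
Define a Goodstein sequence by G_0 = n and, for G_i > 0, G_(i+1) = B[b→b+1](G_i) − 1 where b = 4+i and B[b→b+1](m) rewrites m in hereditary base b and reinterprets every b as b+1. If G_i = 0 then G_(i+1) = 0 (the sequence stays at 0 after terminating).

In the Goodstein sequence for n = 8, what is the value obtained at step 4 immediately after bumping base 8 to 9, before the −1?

10

8 —HB4→ 2·4 —bump→ 2·5 = 10 —(−1)→ 9
9 —HB5→ 5 + 4 —bump→ 6 + 4 = 10 —(−1)→ 9
9 —HB6→ 6 + 3 —bump→ 7 + 3 = 10 —(−1)→ 9
9 —HB7→ 7 + 2 —bump→ 8 + 2 = 10 —(−1)→ 9
9 —HB8→ 8 + 1 —bump→ 9 + 1 = 10 —(−1)→ 9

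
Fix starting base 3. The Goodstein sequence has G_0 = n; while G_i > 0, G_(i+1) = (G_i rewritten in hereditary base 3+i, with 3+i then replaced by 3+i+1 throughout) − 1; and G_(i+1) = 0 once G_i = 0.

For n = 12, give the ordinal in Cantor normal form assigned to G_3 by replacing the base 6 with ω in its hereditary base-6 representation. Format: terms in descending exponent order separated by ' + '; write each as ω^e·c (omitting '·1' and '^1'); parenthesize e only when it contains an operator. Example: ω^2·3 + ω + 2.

G_0=12  [base 3] 3^2 + 3  →[3↦4]→  4^2 + 4 = 20  −1 ⇒ G_1=19
G_1=19  [base 4] 4^2 + 3  →[4↦5]→  5^2 + 3 = 28  −1 ⇒ G_2=27
G_2=27  [base 5] 5^2 + 2  →[5↦6]→  6^2 + 2 = 38  −1 ⇒ G_3=37
G_3=37  [base 6] 6^2 + 1  →[6↦7]→  7^2 + 1 = 50  −1 ⇒ G_4=49

ω^2 + 1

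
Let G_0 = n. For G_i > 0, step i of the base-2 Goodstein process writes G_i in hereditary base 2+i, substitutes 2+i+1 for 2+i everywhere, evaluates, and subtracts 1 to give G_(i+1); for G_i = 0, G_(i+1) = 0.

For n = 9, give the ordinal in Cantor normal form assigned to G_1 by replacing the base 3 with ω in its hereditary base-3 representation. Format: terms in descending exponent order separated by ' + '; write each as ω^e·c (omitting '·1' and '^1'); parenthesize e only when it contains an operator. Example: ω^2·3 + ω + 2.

base 2: 9 = 2^(2 + 1) + 1; at 3: 3^(3 + 1) + 1 = 82; next = 81
base 3: 81 = 3^(3 + 1); at 4: 4^(4 + 1) = 1024; next = 1023

ω^(ω + 1)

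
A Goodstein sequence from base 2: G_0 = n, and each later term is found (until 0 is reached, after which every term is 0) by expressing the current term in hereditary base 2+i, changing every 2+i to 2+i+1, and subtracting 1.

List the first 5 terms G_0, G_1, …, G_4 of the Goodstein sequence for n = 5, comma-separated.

5, 27, 255, 467, 775

[0] 5 ≡ 2^2 + 1 (base 2). Lift 3: 28. −1: 27.
[1] 27 ≡ 3^3 (base 3). Lift 4: 256. −1: 255.
[2] 255 ≡ 3·4^3 + 3·4^2 + 3·4 + 3 (base 4). Lift 5: 468. −1: 467.
[3] 467 ≡ 3·5^3 + 3·5^2 + 3·5 + 2 (base 5). Lift 6: 776. −1: 775.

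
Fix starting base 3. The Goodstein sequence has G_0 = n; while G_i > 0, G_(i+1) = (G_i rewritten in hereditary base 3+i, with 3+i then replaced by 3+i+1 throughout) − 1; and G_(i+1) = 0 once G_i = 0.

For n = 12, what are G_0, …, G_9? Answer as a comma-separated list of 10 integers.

G_0 = 12. HB_3(12) = 3^2 + 3. Bump = 20. G_1 = 19.
G_1 = 19. HB_4(19) = 4^2 + 3. Bump = 28. G_2 = 27.
G_2 = 27. HB_5(27) = 5^2 + 2. Bump = 38. G_3 = 37.
G_3 = 37. HB_6(37) = 6^2 + 1. Bump = 50. G_4 = 49.
G_4 = 49. HB_7(49) = 7^2. Bump = 64. G_5 = 63.
G_5 = 63. HB_8(63) = 7·8 + 7. Bump = 70. G_6 = 69.
G_6 = 69. HB_9(69) = 7·9 + 6. Bump = 76. G_7 = 75.
G_7 = 75. HB_10(75) = 7·10 + 5. Bump = 82. G_8 = 81.
G_8 = 81. HB_11(81) = 7·11 + 4. Bump = 88. G_9 = 87.

12, 19, 27, 37, 49, 63, 69, 75, 81, 87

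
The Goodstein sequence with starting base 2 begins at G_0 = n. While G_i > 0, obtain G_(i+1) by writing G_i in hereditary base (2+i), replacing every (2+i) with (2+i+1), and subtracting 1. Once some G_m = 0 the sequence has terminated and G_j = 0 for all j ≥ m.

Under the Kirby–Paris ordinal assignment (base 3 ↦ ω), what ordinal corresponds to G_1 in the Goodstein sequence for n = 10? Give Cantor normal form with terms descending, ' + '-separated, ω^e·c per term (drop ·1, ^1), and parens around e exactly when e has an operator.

ω^(ω + 1) + 2

step 0: 10 = 2^(2 + 1) + 2; sub 3 for 2: 3^(3 + 1) + 3; = 84; G_1 = 84−1 = 83
step 1: 83 = 3^(3 + 1) + 2; sub 4 for 3: 4^(4 + 1) + 2; = 1026; G_2 = 1026−1 = 1025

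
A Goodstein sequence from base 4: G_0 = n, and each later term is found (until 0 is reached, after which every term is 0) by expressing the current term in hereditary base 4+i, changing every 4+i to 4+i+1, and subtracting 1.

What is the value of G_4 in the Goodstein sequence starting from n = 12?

step 0: 12 = 3·4; sub 5 for 4: 3·5; = 15; G_1 = 15−1 = 14
step 1: 14 = 2·5 + 4; sub 6 for 5: 2·6 + 4; = 16; G_2 = 16−1 = 15
step 2: 15 = 2·6 + 3; sub 7 for 6: 2·7 + 3; = 17; G_3 = 17−1 = 16
step 3: 16 = 2·7 + 2; sub 8 for 7: 2·8 + 2; = 18; G_4 = 18−1 = 17
step 4: 17 = 2·8 + 1; sub 9 for 8: 2·9 + 1; = 19; G_5 = 19−1 = 18

17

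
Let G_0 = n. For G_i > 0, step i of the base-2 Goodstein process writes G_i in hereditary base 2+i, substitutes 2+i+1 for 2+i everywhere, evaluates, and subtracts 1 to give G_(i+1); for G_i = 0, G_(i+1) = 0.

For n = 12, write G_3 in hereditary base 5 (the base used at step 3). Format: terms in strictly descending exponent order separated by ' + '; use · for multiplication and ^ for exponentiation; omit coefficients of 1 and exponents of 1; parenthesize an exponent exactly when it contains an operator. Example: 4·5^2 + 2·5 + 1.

(0) 12|_2 = 2^(2 + 1) + 2^2 ↦ 3^(3 + 1) + 3^3|_3 = 108 ⇒ 107
(1) 107|_3 = 3^(3 + 1) + 2·3^2 + 2·3 + 2 ↦ 4^(4 + 1) + 2·4^2 + 2·4 + 2|_4 = 1066 ⇒ 1065
(2) 1065|_4 = 4^(4 + 1) + 2·4^2 + 2·4 + 1 ↦ 5^(5 + 1) + 2·5^2 + 2·5 + 1|_5 = 15686 ⇒ 15685

5^(5 + 1) + 2·5^2 + 2·5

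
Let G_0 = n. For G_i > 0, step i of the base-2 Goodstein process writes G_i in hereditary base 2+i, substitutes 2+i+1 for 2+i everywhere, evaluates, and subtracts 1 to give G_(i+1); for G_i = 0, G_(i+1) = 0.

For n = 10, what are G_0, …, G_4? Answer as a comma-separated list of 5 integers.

step 0: 10 = 2^(2 + 1) + 2; sub 3 for 2: 3^(3 + 1) + 3; = 84; G_1 = 84−1 = 83
step 1: 83 = 3^(3 + 1) + 2; sub 4 for 3: 4^(4 + 1) + 2; = 1026; G_2 = 1026−1 = 1025
step 2: 1025 = 4^(4 + 1) + 1; sub 5 for 4: 5^(5 + 1) + 1; = 15626; G_3 = 15626−1 = 15625
step 3: 15625 = 5^(5 + 1); sub 6 for 5: 6^(6 + 1); = 279936; G_4 = 279936−1 = 279935

10, 83, 1025, 15625, 279935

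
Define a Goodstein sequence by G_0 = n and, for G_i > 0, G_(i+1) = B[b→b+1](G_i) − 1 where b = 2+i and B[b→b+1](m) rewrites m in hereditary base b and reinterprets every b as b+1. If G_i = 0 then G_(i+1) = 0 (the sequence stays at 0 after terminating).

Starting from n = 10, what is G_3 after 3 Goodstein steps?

15625

base 2: 10 = 2^(2 + 1) + 2; at 3: 3^(3 + 1) + 3 = 84; next = 83
base 3: 83 = 3^(3 + 1) + 2; at 4: 4^(4 + 1) + 2 = 1026; next = 1025
base 4: 1025 = 4^(4 + 1) + 1; at 5: 5^(5 + 1) + 1 = 15626; next = 15625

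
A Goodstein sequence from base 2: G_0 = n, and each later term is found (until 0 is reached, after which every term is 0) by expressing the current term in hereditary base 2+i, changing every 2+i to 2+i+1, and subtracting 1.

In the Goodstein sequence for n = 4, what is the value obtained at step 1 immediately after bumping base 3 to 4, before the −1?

42

i=0: 4 = 2^2 (b=2); 2→3: 3^3 = 27; 27−1 = 26
i=1: 26 = 2·3^2 + 2·3 + 2 (b=3); 3→4: 2·4^2 + 2·4 + 2 = 42; 42−1 = 41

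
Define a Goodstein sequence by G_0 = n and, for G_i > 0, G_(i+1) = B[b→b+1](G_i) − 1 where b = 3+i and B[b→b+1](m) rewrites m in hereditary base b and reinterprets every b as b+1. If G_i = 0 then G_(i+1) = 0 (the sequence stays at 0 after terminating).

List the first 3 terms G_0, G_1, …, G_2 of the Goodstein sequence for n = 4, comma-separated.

4, 4, 4

G_0=4  [base 3] 3 + 1  →[3↦4]→  4 + 1 = 5  −1 ⇒ G_1=4
G_1=4  [base 4] 4  →[4↦5]→  5 = 5  −1 ⇒ G_2=4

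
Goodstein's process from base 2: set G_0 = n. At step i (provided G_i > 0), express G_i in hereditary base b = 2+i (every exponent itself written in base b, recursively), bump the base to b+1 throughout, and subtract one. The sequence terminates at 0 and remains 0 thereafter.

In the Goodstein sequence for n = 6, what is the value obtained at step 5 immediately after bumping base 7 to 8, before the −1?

(0) 6|_2 = 2^2 + 2 ↦ 3^3 + 3|_3 = 30 ⇒ 29
(1) 29|_3 = 3^3 + 2 ↦ 4^4 + 2|_4 = 258 ⇒ 257
(2) 257|_4 = 4^4 + 1 ↦ 5^5 + 1|_5 = 3126 ⇒ 3125
(3) 3125|_5 = 5^5 ↦ 6^6|_6 = 46656 ⇒ 46655
(4) 46655|_6 = 5·6^5 + 5·6^4 + 5·6^3 + 5·6^2 + 5·6 + 5 ↦ 5·7^5 + 5·7^4 + 5·7^3 + 5·7^2 + 5·7 + 5|_7 = 98040 ⇒ 98039
(5) 98039|_7 = 5·7^5 + 5·7^4 + 5·7^3 + 5·7^2 + 5·7 + 4 ↦ 5·8^5 + 5·8^4 + 5·8^3 + 5·8^2 + 5·8 + 4|_8 = 187244 ⇒ 187243

187244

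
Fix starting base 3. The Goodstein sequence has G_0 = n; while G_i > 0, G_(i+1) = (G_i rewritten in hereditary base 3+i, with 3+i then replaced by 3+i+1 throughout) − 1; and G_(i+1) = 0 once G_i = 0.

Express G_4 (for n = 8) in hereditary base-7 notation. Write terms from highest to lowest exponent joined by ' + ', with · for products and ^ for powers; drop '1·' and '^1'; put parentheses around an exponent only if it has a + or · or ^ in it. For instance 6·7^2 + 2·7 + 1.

[0] 8 ≡ 2·3 + 2 (base 3). Lift 4: 10. −1: 9.
[1] 9 ≡ 2·4 + 1 (base 4). Lift 5: 11. −1: 10.
[2] 10 ≡ 2·5 (base 5). Lift 6: 12. −1: 11.
[3] 11 ≡ 6 + 5 (base 6). Lift 7: 12. −1: 11.
[4] 11 ≡ 7 + 4 (base 7). Lift 8: 12. −1: 11.

7 + 4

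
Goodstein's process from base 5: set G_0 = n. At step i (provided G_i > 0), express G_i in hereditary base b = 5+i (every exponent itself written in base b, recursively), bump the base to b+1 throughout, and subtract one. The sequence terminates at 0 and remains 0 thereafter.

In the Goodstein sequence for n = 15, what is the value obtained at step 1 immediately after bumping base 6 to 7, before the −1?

19

15 —HB5→ 3·5 —bump→ 3·6 = 18 —(−1)→ 17
17 —HB6→ 2·6 + 5 —bump→ 2·7 + 5 = 19 —(−1)→ 18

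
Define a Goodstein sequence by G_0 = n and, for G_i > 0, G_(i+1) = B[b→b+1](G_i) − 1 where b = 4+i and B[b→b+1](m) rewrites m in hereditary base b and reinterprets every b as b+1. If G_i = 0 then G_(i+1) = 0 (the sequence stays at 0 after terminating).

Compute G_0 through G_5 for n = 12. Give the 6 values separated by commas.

12, 14, 15, 16, 17, 18

[0] 12 ≡ 3·4 (base 4). Lift 5: 15. −1: 14.
[1] 14 ≡ 2·5 + 4 (base 5). Lift 6: 16. −1: 15.
[2] 15 ≡ 2·6 + 3 (base 6). Lift 7: 17. −1: 16.
[3] 16 ≡ 2·7 + 2 (base 7). Lift 8: 18. −1: 17.
[4] 17 ≡ 2·8 + 1 (base 8). Lift 9: 19. −1: 18.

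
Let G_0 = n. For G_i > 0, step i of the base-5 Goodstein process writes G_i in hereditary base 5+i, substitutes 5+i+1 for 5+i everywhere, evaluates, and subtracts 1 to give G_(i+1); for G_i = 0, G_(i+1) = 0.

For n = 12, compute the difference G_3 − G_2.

1

(0) 12|_5 = 2·5 + 2 ↦ 2·6 + 2|_6 = 14 ⇒ 13
(1) 13|_6 = 2·6 + 1 ↦ 2·7 + 1|_7 = 15 ⇒ 14
(2) 14|_7 = 2·7 ↦ 2·8|_8 = 16 ⇒ 15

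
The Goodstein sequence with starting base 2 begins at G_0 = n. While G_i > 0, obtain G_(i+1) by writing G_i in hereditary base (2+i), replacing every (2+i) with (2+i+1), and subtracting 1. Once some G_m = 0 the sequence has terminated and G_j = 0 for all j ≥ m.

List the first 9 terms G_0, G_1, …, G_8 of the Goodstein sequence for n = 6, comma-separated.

(0) 6|_2 = 2^2 + 2 ↦ 3^3 + 3|_3 = 30 ⇒ 29
(1) 29|_3 = 3^3 + 2 ↦ 4^4 + 2|_4 = 258 ⇒ 257
(2) 257|_4 = 4^4 + 1 ↦ 5^5 + 1|_5 = 3126 ⇒ 3125
(3) 3125|_5 = 5^5 ↦ 6^6|_6 = 46656 ⇒ 46655
(4) 46655|_6 = 5·6^5 + 5·6^4 + 5·6^3 + 5·6^2 + 5·6 + 5 ↦ 5·7^5 + 5·7^4 + 5·7^3 + 5·7^2 + 5·7 + 5|_7 = 98040 ⇒ 98039
(5) 98039|_7 = 5·7^5 + 5·7^4 + 5·7^3 + 5·7^2 + 5·7 + 4 ↦ 5·8^5 + 5·8^4 + 5·8^3 + 5·8^2 + 5·8 + 4|_8 = 187244 ⇒ 187243
(6) 187243|_8 = 5·8^5 + 5·8^4 + 5·8^3 + 5·8^2 + 5·8 + 3 ↦ 5·9^5 + 5·9^4 + 5·9^3 + 5·9^2 + 5·9 + 3|_9 = 332148 ⇒ 332147
(7) 332147|_9 = 5·9^5 + 5·9^4 + 5·9^3 + 5·9^2 + 5·9 + 2 ↦ 5·10^5 + 5·10^4 + 5·10^3 + 5·10^2 + 5·10 + 2|_10 = 555552 ⇒ 555551

6, 29, 257, 3125, 46655, 98039, 187243, 332147, 555551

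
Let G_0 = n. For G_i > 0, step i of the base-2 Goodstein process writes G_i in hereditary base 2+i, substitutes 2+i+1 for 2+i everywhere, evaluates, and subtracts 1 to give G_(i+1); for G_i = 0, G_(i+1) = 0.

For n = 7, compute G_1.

30

[0] 7 ≡ 2^2 + 2 + 1 (base 2). Lift 3: 31. −1: 30.
[1] 30 ≡ 3^3 + 3 (base 3). Lift 4: 260. −1: 259.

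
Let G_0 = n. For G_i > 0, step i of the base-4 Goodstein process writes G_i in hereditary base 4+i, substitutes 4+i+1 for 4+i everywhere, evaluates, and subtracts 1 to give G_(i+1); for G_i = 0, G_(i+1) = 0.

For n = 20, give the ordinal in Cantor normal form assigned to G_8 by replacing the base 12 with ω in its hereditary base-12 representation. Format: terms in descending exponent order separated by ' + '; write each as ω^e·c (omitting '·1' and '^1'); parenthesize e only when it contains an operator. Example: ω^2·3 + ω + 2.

ω·9 + 7

G_0 = 20. HB_4(20) = 4^2 + 4. Bump = 30. G_1 = 29.
G_1 = 29. HB_5(29) = 5^2 + 4. Bump = 40. G_2 = 39.
G_2 = 39. HB_6(39) = 6^2 + 3. Bump = 52. G_3 = 51.
G_3 = 51. HB_7(51) = 7^2 + 2. Bump = 66. G_4 = 65.
G_4 = 65. HB_8(65) = 8^2 + 1. Bump = 82. G_5 = 81.
G_5 = 81. HB_9(81) = 9^2. Bump = 100. G_6 = 99.
G_6 = 99. HB_10(99) = 9·10 + 9. Bump = 108. G_7 = 107.
G_7 = 107. HB_11(107) = 9·11 + 8. Bump = 116. G_8 = 115.
G_8 = 115. HB_12(115) = 9·12 + 7. Bump = 124. G_9 = 123.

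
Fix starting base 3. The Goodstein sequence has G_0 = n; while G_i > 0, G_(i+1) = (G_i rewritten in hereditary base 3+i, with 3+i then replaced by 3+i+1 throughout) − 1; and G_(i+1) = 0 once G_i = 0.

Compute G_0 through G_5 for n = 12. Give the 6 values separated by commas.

12, 19, 27, 37, 49, 63

(0) 12|_3 = 3^2 + 3 ↦ 4^2 + 4|_4 = 20 ⇒ 19
(1) 19|_4 = 4^2 + 3 ↦ 5^2 + 3|_5 = 28 ⇒ 27
(2) 27|_5 = 5^2 + 2 ↦ 6^2 + 2|_6 = 38 ⇒ 37
(3) 37|_6 = 6^2 + 1 ↦ 7^2 + 1|_7 = 50 ⇒ 49
(4) 49|_7 = 7^2 ↦ 8^2|_8 = 64 ⇒ 63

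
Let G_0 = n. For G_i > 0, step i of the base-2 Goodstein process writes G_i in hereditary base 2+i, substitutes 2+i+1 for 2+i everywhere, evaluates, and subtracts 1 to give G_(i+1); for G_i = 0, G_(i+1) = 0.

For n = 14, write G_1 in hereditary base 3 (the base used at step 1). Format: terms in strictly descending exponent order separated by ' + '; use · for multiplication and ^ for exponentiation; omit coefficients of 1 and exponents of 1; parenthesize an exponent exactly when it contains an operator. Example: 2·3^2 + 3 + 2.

14 —HB2→ 2^(2 + 1) + 2^2 + 2 —bump→ 3^(3 + 1) + 3^3 + 3 = 111 —(−1)→ 110
110 —HB3→ 3^(3 + 1) + 3^3 + 2 —bump→ 4^(4 + 1) + 4^4 + 2 = 1282 —(−1)→ 1281

3^(3 + 1) + 3^3 + 2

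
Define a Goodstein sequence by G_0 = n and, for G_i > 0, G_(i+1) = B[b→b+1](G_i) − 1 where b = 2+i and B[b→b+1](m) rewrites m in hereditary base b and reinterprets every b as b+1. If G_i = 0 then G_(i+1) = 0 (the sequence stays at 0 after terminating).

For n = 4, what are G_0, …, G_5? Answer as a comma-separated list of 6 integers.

G_0=4  [base 2] 2^2  →[2↦3]→  3^3 = 27  −1 ⇒ G_1=26
G_1=26  [base 3] 2·3^2 + 2·3 + 2  →[3↦4]→  2·4^2 + 2·4 + 2 = 42  −1 ⇒ G_2=41
G_2=41  [base 4] 2·4^2 + 2·4 + 1  →[4↦5]→  2·5^2 + 2·5 + 1 = 61  −1 ⇒ G_3=60
G_3=60  [base 5] 2·5^2 + 2·5  →[5↦6]→  2·6^2 + 2·6 = 84  −1 ⇒ G_4=83
G_4=83  [base 6] 2·6^2 + 6 + 5  →[6↦7]→  2·7^2 + 7 + 5 = 110  −1 ⇒ G_5=109

4, 26, 41, 60, 83, 109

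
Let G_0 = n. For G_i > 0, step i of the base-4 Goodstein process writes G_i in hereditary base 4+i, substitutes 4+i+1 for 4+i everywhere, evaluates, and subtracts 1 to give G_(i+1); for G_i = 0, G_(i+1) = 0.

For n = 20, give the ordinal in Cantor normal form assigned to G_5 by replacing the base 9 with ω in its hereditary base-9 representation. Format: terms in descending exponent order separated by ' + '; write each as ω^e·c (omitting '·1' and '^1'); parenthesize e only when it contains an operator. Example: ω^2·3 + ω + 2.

[0] 20 ≡ 4^2 + 4 (base 4). Lift 5: 30. −1: 29.
[1] 29 ≡ 5^2 + 4 (base 5). Lift 6: 40. −1: 39.
[2] 39 ≡ 6^2 + 3 (base 6). Lift 7: 52. −1: 51.
[3] 51 ≡ 7^2 + 2 (base 7). Lift 8: 66. −1: 65.
[4] 65 ≡ 8^2 + 1 (base 8). Lift 9: 82. −1: 81.
[5] 81 ≡ 9^2 (base 9). Lift 10: 100. −1: 99.

ω^2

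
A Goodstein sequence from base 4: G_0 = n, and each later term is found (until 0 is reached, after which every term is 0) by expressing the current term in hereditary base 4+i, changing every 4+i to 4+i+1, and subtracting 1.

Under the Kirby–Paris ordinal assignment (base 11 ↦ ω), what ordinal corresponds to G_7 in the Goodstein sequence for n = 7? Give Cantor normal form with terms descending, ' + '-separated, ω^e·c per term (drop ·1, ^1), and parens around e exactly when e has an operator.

4

step 0: 7 = 4 + 3; sub 5 for 4: 5 + 3; = 8; G_1 = 8−1 = 7
step 1: 7 = 5 + 2; sub 6 for 5: 6 + 2; = 8; G_2 = 8−1 = 7
step 2: 7 = 6 + 1; sub 7 for 6: 7 + 1; = 8; G_3 = 8−1 = 7
step 3: 7 = 7; sub 8 for 7: 8; = 8; G_4 = 8−1 = 7
step 4: 7 = 7; sub 9 for 8: 7; = 7; G_5 = 7−1 = 6
step 5: 6 = 6; sub 10 for 9: 6; = 6; G_6 = 6−1 = 5
step 6: 5 = 5; sub 11 for 10: 5; = 5; G_7 = 5−1 = 4
step 7: 4 = 4; sub 12 for 11: 4; = 4; G_8 = 4−1 = 3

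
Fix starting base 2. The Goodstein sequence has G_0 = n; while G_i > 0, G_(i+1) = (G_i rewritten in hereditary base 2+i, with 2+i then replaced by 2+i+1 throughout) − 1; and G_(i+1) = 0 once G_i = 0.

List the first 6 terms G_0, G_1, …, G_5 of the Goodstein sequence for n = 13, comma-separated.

[0] 13 ≡ 2^(2 + 1) + 2^2 + 1 (base 2). Lift 3: 109. −1: 108.
[1] 108 ≡ 3^(3 + 1) + 3^3 (base 3). Lift 4: 1280. −1: 1279.
[2] 1279 ≡ 4^(4 + 1) + 3·4^3 + 3·4^2 + 3·4 + 3 (base 4). Lift 5: 16093. −1: 16092.
[3] 16092 ≡ 5^(5 + 1) + 3·5^3 + 3·5^2 + 3·5 + 2 (base 5). Lift 6: 280712. −1: 280711.
[4] 280711 ≡ 6^(6 + 1) + 3·6^3 + 3·6^2 + 3·6 + 1 (base 6). Lift 7: 5765999. −1: 5765998.

13, 108, 1279, 16092, 280711, 5765998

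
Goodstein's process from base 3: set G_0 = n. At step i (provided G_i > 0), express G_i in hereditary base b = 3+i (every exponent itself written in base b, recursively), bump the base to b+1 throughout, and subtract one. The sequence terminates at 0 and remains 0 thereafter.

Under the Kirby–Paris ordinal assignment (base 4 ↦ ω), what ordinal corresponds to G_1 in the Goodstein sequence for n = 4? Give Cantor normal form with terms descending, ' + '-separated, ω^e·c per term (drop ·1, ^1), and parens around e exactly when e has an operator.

[0] 4 ≡ 3 + 1 (base 3). Lift 4: 5. −1: 4.
[1] 4 ≡ 4 (base 4). Lift 5: 5. −1: 4.

ω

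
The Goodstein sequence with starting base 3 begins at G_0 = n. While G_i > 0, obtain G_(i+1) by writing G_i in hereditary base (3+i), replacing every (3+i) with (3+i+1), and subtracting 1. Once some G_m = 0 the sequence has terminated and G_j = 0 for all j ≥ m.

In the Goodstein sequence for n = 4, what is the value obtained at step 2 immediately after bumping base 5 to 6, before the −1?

4

4 —HB3→ 3 + 1 —bump→ 4 + 1 = 5 —(−1)→ 4
4 —HB4→ 4 —bump→ 5 = 5 —(−1)→ 4
4 —HB5→ 4 —bump→ 4 = 4 —(−1)→ 3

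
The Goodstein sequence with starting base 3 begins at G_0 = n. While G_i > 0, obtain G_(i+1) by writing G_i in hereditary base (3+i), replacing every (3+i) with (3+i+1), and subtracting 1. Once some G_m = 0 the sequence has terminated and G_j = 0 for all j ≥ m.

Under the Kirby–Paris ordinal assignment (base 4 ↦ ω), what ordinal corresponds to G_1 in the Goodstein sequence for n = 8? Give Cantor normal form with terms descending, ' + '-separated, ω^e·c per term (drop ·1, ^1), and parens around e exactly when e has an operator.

ω·2 + 1

G_0 = 8. HB_3(8) = 2·3 + 2. Bump = 10. G_1 = 9.
G_1 = 9. HB_4(9) = 2·4 + 1. Bump = 11. G_2 = 10.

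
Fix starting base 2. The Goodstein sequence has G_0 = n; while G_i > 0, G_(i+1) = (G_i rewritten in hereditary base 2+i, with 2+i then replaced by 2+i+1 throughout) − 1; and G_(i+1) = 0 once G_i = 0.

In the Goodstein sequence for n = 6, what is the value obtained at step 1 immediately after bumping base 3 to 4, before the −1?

258

base 2: 6 = 2^2 + 2; at 3: 3^3 + 3 = 30; next = 29
base 3: 29 = 3^3 + 2; at 4: 4^4 + 2 = 258; next = 257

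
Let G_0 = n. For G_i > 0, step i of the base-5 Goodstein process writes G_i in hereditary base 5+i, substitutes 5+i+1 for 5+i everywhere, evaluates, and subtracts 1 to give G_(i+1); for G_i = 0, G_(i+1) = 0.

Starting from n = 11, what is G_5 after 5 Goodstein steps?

13

11 —HB5→ 2·5 + 1 —bump→ 2·6 + 1 = 13 —(−1)→ 12
12 —HB6→ 2·6 —bump→ 2·7 = 14 —(−1)→ 13
13 —HB7→ 7 + 6 —bump→ 8 + 6 = 14 —(−1)→ 13
13 —HB8→ 8 + 5 —bump→ 9 + 5 = 14 —(−1)→ 13
13 —HB9→ 9 + 4 —bump→ 10 + 4 = 14 —(−1)→ 13
13 —HB10→ 10 + 3 —bump→ 11 + 3 = 14 —(−1)→ 13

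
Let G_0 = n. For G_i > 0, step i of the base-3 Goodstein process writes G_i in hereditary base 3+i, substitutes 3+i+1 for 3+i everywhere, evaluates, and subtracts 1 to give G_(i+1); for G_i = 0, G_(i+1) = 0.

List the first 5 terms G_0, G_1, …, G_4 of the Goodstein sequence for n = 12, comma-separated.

12, 19, 27, 37, 49

step 0: 12 = 3^2 + 3; sub 4 for 3: 4^2 + 4; = 20; G_1 = 20−1 = 19
step 1: 19 = 4^2 + 3; sub 5 for 4: 5^2 + 3; = 28; G_2 = 28−1 = 27
step 2: 27 = 5^2 + 2; sub 6 for 5: 6^2 + 2; = 38; G_3 = 38−1 = 37
step 3: 37 = 6^2 + 1; sub 7 for 6: 7^2 + 1; = 50; G_4 = 50−1 = 49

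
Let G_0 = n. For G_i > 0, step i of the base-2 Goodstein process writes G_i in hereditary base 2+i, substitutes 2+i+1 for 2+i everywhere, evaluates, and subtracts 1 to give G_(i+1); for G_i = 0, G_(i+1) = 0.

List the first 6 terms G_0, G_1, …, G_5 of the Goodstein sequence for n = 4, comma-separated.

4, 26, 41, 60, 83, 109

(0) 4|_2 = 2^2 ↦ 3^3|_3 = 27 ⇒ 26
(1) 26|_3 = 2·3^2 + 2·3 + 2 ↦ 2·4^2 + 2·4 + 2|_4 = 42 ⇒ 41
(2) 41|_4 = 2·4^2 + 2·4 + 1 ↦ 2·5^2 + 2·5 + 1|_5 = 61 ⇒ 60
(3) 60|_5 = 2·5^2 + 2·5 ↦ 2·6^2 + 2·6|_6 = 84 ⇒ 83
(4) 83|_6 = 2·6^2 + 6 + 5 ↦ 2·7^2 + 7 + 5|_7 = 110 ⇒ 109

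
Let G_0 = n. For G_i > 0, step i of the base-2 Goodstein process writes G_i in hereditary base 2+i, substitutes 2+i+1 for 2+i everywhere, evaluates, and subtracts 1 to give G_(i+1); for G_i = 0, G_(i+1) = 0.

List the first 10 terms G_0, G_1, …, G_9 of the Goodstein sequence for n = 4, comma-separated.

[0] 4 ≡ 2^2 (base 2). Lift 3: 27. −1: 26.
[1] 26 ≡ 2·3^2 + 2·3 + 2 (base 3). Lift 4: 42. −1: 41.
[2] 41 ≡ 2·4^2 + 2·4 + 1 (base 4). Lift 5: 61. −1: 60.
[3] 60 ≡ 2·5^2 + 2·5 (base 5). Lift 6: 84. −1: 83.
[4] 83 ≡ 2·6^2 + 6 + 5 (base 6). Lift 7: 110. −1: 109.
[5] 109 ≡ 2·7^2 + 7 + 4 (base 7). Lift 8: 140. −1: 139.
[6] 139 ≡ 2·8^2 + 8 + 3 (base 8). Lift 9: 174. −1: 173.
[7] 173 ≡ 2·9^2 + 9 + 2 (base 9). Lift 10: 212. −1: 211.
[8] 211 ≡ 2·10^2 + 10 + 1 (base 10). Lift 11: 254. −1: 253.

4, 26, 41, 60, 83, 109, 139, 173, 211, 253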